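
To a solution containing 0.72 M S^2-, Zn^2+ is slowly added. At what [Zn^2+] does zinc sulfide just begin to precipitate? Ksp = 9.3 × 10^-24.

[Zn^2+] ≈ 1.3 × 10^-23 M

ZnS(s) ⇌ Zn^2+ + S^2-
Ksp = [Zn^2+][S^2-]
Precipitation begins when Q = Ksp. With [S^2-] = 0.72 M:
9.3 × 10^-24 = (0.72) × [Zn^2+]
[Zn^2+] = (9.3 × 10^-24 / 7.2 × 10^-1) = 1.3 x 10^-23 M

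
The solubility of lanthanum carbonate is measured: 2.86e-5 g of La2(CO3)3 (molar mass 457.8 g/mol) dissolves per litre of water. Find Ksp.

Molar solubility s = (2.86 × 10^-5 g/L) / (457.8 g/mol) = 6.247 × 10^-8 M.
La2(CO3)3(s) ⇌ 2 La^3+ + 3 CO3^2-
Let s = molar solubility. Then [La^3+] = 2s and [CO3^2-] = 3s.
Ksp = [La^3+]^2[CO3^2-]^3
Substituting: Ksp = (2s)^2(3s)^3 = 108s^5
Ksp = 108 × (6.247 x 10^-8)^5 = 1.03 × 10^-34

Ksp ≈ 1.03e-34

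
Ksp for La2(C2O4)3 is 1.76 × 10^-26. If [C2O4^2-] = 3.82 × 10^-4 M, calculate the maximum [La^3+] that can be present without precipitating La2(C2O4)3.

[La^3+] = 1.78 x 10^-8 M

La2(C2O4)3(s) <=> 2 La^3+ + 3 C2O4^2-
Ksp = [La^3+]^2[C2O4^2-]^3
Precipitation begins when Q = Ksp. With [C2O4^2-] = 3.82 × 10^-4 M:
1.76 × 10^-26 = (3.82 × 10^-4)^3 × [La^3+]^2
[La^3+] = (1.76 × 10^-26 / 5.574 x 10^-11)^(1/2) = 1.78 x 10^-8 M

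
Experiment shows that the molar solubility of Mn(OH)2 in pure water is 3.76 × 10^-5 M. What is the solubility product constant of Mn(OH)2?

Mn(OH)2(s) ⇌ Mn^2+ + 2 OH^-
With molar solubility s: [Mn^2+] = s, [OH^-] = 2s.
Ksp = [Mn^2+][OH^-]^2
So Ksp = s × (2s)^2 = 4s^3
Ksp = 4 × (3.76 x 10^-5)^3 = 2.13 × 10^-13

Ksp = 2.13e-13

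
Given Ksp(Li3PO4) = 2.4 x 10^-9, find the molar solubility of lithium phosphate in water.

3.1 x 10^-3 M

Li3PO4(s) <=> 3 Li^+ + PO4^3-
Ksp = [Li^+]^3[PO4^3-]
If s mol/L of Li3PO4 dissolves, [Li^+] = 3s and [PO4^3-] = s.
So Ksp = (3s)^3 × s = 27s^4
Solving, s = (2.4 x 10^-9/27)^(1/4) = 3.1 × 10^-3 M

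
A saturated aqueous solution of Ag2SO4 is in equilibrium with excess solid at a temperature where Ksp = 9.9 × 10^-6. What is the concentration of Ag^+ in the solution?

Ag2SO4(s) <=> 2 Ag^+ + SO4^2-
Ksp = [Ag^+]^2[SO4^2-]
Let s = molar solubility. Then [Ag^+] = 2s and [SO4^2-] = s.
So Ksp = (2s)^2 × s = 4s^3
s = (9.9 × 10^-6 / 4)^(1/3) = 1.35 × 10^-2 M
[Ag^+] = 2s = 2.7 × 10^-2 M

[Ag^+] = 0.027 M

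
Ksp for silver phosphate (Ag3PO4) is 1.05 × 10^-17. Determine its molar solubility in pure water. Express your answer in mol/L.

s ≈ 2.50 × 10^-5 M

Ag3PO4(s) <=> 3 Ag^+(aq) + PO4^3-(aq)
Ksp = [Ag^+]^3[PO4^3-]
With molar solubility s: [Ag^+] = 3s, [PO4^3-] = s.
So Ksp = (3s)^3 × s = 27s^4
s = (1.05 × 10^-17 / 27)^(1/4) = 2.50 × 10^-5 M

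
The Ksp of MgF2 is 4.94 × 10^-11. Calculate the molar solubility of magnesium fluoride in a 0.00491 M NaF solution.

MgF2(s) ⇌ Mg^2+(aq) + 2 F^-(aq)
Ksp = [Mg^2+][F^-]^2
Let s = moles of MgF2 that dissolve per litre. [Mg^2+] = s, [F^-] = 0.00491 + 2s ≈ 0.00491 (Ksp is small, so little additional dissolves).
Ksp ≈ s × (0.00491)^2
s = 2.05 x 10^-6 M
Check: 2s = 4.1 x 10^-6 ≪ 0.00491, so the approximation is valid.

s = 2.05e-6 M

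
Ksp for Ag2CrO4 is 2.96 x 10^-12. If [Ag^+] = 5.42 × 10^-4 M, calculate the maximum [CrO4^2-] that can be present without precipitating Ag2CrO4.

[CrO4^2-] ≈ 1.01 × 10^-5 M

Ag2CrO4(s) <=> 2 Ag^+ + CrO4^2-
Ksp = [Ag^+]^2[CrO4^2-]
Precipitation begins when Q = Ksp. With [Ag^+] = 5.42 × 10^-4 M:
2.96 x 10^-12 = (5.42 × 10^-4)^2 × [CrO4^2-]
[CrO4^2-] = (2.96 x 10^-12 / 2.938 × 10^-7) = 1.01 × 10^-5 M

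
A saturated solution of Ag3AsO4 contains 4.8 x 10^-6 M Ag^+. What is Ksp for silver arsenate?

Ag3AsO4(s) <=> 3 Ag^+ + AsO4^3-
Stoichiometry gives [AsO4^3-] = (1/3)[Ag^+] = 1.60 × 10^-6 M.
Ksp = [Ag^+]^3[AsO4^3-]
Ksp = (4.8 × 10^-6)^3 × 1.60 × 10^-6 = 1.8 × 10^-22

Ksp = 1.8e-22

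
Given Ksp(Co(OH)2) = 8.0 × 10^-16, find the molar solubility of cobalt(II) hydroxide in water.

5.8e-6 M

Co(OH)2(s) <=> Co^2+ + 2 OH^-
Ksp = [Co^2+][OH^-]^2
For each mole of Co(OH)2 that dissolves: [Co^2+] = s, [OH^-] = 2s.
Ksp = s(2s)^2 = 4s^3
s^3 = 8.0 × 10^-16 / 4, so s = 5.8 × 10^-6 M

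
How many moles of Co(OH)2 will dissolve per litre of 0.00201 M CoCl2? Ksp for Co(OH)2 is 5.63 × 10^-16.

Co(OH)2(s) ⇌ Co^2+ + 2 OH^-
Ksp = [Co^2+][OH^-]^2
Let s be the molar solubility in this solution. [Co^2+] = 0.00201 + s ≈ 0.00201, [OH^-] = 2s (since Co^2+ from CoCl2 dominates).
Ksp ≈ 0.00201 × (2s)^2
s = 2.65 × 10^-7 M
Check: s = 2.6 × 10^-7 ≪ 0.00201, so the approximation is valid.

s = 2.65e-7 M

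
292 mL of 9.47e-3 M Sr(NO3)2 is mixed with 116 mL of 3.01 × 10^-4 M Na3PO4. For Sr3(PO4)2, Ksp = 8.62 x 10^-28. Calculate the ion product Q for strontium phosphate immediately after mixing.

Q = 2.28e-15

Total volume = 292 + 116 = 408 mL.
[Sr^2+] = 9.47 × 10^-3 × (292/408) = 6.778 x 10^-3 M
[PO4^3-] = 3.01 x 10^-4 × (116/408) = 8.558 x 10^-5 M
Sr3(PO4)2(s) <=> 3 Sr^2+(aq) + 2 PO4^3-(aq), so Q = [Sr^2+]^3[PO4^3-]^2
Q = (6.778 × 10^-3)^3(8.558 x 10^-5)^2 = 2.28 × 10^-15
Q > Ksp, so Sr3(PO4)2 will precipitate.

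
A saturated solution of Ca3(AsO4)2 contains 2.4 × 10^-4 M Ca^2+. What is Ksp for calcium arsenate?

3.5 x 10^-19

Ca3(AsO4)2(s) ⇌ 3 Ca^2+(aq) + 2 AsO4^3-(aq)
Stoichiometry gives [AsO4^3-] = (2/3)[Ca^2+] = 1.60 x 10^-4 M.
Ksp = [Ca^2+]^3[AsO4^3-]^2
Ksp = (2.4 x 10^-4)^3 × (1.60 × 10^-4)^2 = 3.5 x 10^-19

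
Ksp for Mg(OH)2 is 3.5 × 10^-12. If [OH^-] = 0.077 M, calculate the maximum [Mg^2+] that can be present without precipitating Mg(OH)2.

[Mg^2+] ≈ 5.9e-10 M

Mg(OH)2(s) ⇌ Mg^2+ + 2 OH^-
Ksp = [Mg^2+][OH^-]^2
Precipitation begins when Q = Ksp. With [OH^-] = 0.077 M:
3.5 × 10^-12 = (0.077)^2 × [Mg^2+]
[Mg^2+] = (3.5 × 10^-12 / 5.93 × 10^-3) = 5.9 × 10^-10 M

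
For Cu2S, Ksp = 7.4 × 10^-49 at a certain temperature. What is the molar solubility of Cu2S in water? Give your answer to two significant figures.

Cu2S(s) ⇌ 2 Cu^+ + S^2-
Ksp = [Cu^+]^2[S^2-]
Let s = molar solubility. Then [Cu^+] = 2s and [S^2-] = s.
Ksp = (2s)^2s = 4s^3
s^3 = 7.4 × 10^-49 / 4, so s = 5.7 x 10^-17 M

5.7 × 10^-17 M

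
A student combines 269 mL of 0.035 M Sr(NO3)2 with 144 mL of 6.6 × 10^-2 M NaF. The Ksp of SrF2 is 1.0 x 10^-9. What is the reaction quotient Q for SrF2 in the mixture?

Q ≈ 1.2e-5

Total volume = 269 + 144 = 413 mL.
[Sr^2+] = 3.5 × 10^-2 × (269/413) = 2.28 × 10^-2 M
[F^-] = 6.6 × 10^-2 × (144/413) = 2.30 × 10^-2 M
SrF2(s) ⇌ Sr^2+ + 2 F^-, so Q = [Sr^2+][F^-]^2
Q = (2.28 × 10^-2)(2.30 × 10^-2)^2 = 1.2 x 10^-5
Q > Ksp, so SrF2 will precipitate.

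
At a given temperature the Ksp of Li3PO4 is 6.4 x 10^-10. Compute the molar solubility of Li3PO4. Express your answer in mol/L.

s = 2.2 × 10^-3 M

Li3PO4(s) <=> 3 Li^+ + PO4^3-
Ksp = [Li^+]^3[PO4^3-]
With molar solubility s: [Li^+] = 3s, [PO4^3-] = s.
So Ksp = (3s)^3 × s = 27s^4
Solving, s = (6.4 x 10^-10/27)^(1/4) = 2.2 × 10^-3 M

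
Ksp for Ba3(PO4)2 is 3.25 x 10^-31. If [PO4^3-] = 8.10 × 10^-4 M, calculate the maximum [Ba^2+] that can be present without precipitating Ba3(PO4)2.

[Ba^2+] = 7.91e-9 M

Ba3(PO4)2(s) ⇌ 3 Ba^2+(aq) + 2 PO4^3-(aq)
Ksp = [Ba^2+]^3[PO4^3-]^2
Precipitation begins when Q = Ksp. With [PO4^3-] = 8.10 × 10^-4 M:
3.25 x 10^-31 = (8.10 × 10^-4)^2 × [Ba^2+]^3
[Ba^2+] = (3.25 x 10^-31 / 6.561 × 10^-7)^(1/3) = 7.91 x 10^-9 M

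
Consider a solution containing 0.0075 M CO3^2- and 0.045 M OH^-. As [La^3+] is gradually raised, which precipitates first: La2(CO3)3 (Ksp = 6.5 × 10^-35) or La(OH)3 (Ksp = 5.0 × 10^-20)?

Each salt begins to precipitate when Q = Ksp, i.e. when [La^3+] reaches its threshold.
For La2(CO3)3: 6.5 × 10^-35 = (0.0075)^3 × [La^3+]^2  ⇒  [La^3+] = 1.2 x 10^-14 M.
For La(OH)3: 5.0 × 10^-20 = (0.045)^3 × [La^3+]  ⇒  [La^3+] = 5.5 x 10^-16 M.
The salt with the lower threshold [La^3+] precipitates first: La(OH)3.

La(OH)3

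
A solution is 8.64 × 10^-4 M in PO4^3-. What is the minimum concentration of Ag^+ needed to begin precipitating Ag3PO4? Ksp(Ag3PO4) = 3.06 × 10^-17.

Ag3PO4(s) ⇌ 3 Ag^+(aq) + PO4^3-(aq)
Ksp = [Ag^+]^3[PO4^3-]
Precipitation begins when Q = Ksp. With [PO4^3-] = 8.64 × 10^-4 M:
3.06 × 10^-17 = (8.64 × 10^-4) × [Ag^+]^3
[Ag^+] = (3.06 × 10^-17 / 8.64 × 10^-4)^(1/3) = 3.28 × 10^-5 M

[Ag^+] = 3.28 × 10^-5 M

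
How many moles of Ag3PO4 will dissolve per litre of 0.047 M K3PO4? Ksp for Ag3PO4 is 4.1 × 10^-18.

s ≈ 1.5 × 10^-6 M

Ag3PO4(s) ⇌ 3 Ag^+(aq) + PO4^3-(aq)
Ksp = [Ag^+]^3[PO4^3-]
Let s = moles of Ag3PO4 that dissolve per litre. [Ag^+] = 3s, [PO4^3-] = 0.047 + s ≈ 0.047 (since PO4^3- from K3PO4 dominates).
Ksp ≈ (3s)^3 × 0.047
s = 1.5 × 10^-6 M
Check: s = 1.5 x 10^-6 ≪ 0.047, so the approximation is valid.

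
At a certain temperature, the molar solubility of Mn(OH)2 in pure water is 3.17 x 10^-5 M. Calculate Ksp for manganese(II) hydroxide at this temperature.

Ksp ≈ 1.27 x 10^-13

Mn(OH)2(s) ⇌ Mn^2+(aq) + 2 OH^-(aq)
Let s = molar solubility. Then [Mn^2+] = s and [OH^-] = 2s.
Ksp = [Mn^2+][OH^-]^2
Ksp = s(2s)^2 = 4s^3
Ksp = 4 × (3.17 × 10^-5)^3 = 1.27 × 10^-13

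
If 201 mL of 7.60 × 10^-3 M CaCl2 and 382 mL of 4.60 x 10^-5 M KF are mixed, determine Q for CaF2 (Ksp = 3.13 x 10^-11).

Q ≈ 2.38e-12

Total volume = 201 + 382 = 583 mL.
[Ca^2+] = 7.60 × 10^-3 × (201/583) = 2.620 x 10^-3 M
[F^-] = 4.60 x 10^-5 × (382/583) = 3.014 × 10^-5 M
CaF2(s) ⇌ Ca^2+ + 2 F^-, so Q = [Ca^2+][F^-]^2
Q = (2.620 x 10^-3)(3.014 x 10^-5)^2 = 2.38 × 10^-12
Q < Ksp, so no precipitate of CaF2 forms.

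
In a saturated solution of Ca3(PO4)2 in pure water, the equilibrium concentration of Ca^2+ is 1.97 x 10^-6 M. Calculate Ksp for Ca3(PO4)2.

1.32 x 10^-29

Ca3(PO4)2(s) ⇌ 3 Ca^2+(aq) + 2 PO4^3-(aq)
Stoichiometry gives [PO4^3-] = (2/3)[Ca^2+] = 1.313 × 10^-6 M.
Ksp = [Ca^2+]^3[PO4^3-]^2
Ksp = (1.97 × 10^-6)^3 × (1.313 x 10^-6)^2 = 1.32 × 10^-29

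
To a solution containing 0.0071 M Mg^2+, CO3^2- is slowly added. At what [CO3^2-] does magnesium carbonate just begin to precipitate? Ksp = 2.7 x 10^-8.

[CO3^2-] = 3.8 × 10^-6 M

MgCO3(s) ⇌ Mg^2+(aq) + CO3^2-(aq)
Ksp = [Mg^2+][CO3^2-]
Precipitation begins when Q = Ksp. With [Mg^2+] = 0.0071 M:
2.7 x 10^-8 = (0.0071) × [CO3^2-]
[CO3^2-] = (2.7 x 10^-8 / 7.1 x 10^-3) = 3.8 × 10^-6 M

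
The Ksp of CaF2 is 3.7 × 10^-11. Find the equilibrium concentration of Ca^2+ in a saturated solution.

[Ca^2+] = 2.1 x 10^-4 M

CaF2(s) ⇌ Ca^2+(aq) + 2 F^-(aq)
Ksp = [Ca^2+][F^-]^2
With molar solubility s: [Ca^2+] = s, [F^-] = 2s.
Substituting: Ksp = s(2s)^2 = 4s^3
s = (3.7 × 10^-11 / 4)^(1/3) = 2.10 × 10^-4 M
[Ca^2+] = s = 2.1 × 10^-4 M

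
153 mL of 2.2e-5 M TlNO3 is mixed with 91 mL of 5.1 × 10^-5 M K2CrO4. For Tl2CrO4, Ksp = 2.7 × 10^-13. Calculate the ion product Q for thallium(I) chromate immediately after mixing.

3.6e-15

Total volume = 153 + 91 = 244 mL.
[Tl^+] = 2.2 x 10^-5 × (153/244) = 1.38 x 10^-5 M
[CrO4^2-] = 5.1 × 10^-5 × (91/244) = 1.90 × 10^-5 M
Tl2CrO4(s) <=> 2 Tl^+ + CrO4^2-, so Q = [Tl^+]^2[CrO4^2-]
Q = (1.38 × 10^-5)^2(1.90 x 10^-5) = 3.6 x 10^-15
Q < Ksp, so no precipitate of Tl2CrO4 forms.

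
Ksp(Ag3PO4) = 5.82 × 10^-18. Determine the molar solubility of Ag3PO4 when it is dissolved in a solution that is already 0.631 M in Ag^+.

Ag3PO4(s) <=> 3 Ag^+ + PO4^3-
Ksp = [Ag^+]^3[PO4^3-]
Let s = moles of Ag3PO4 that dissolve per litre. [Ag^+] = 0.631 + 3s ≈ 0.631, [PO4^3-] = s (since the Ag^+ already present dominates).
Ksp ≈ (0.631)^3 × s
s = 2.32 × 10^-17 M
Check: 3s = 6.9 x 10^-17 ≪ 0.631, so the approximation is valid.

s ≈ 2.32 × 10^-17 M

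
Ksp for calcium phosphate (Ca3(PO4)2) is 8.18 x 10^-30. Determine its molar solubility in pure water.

Ca3(PO4)2(s) ⇌ 3 Ca^2+ + 2 PO4^3-
Ksp = [Ca^2+]^3[PO4^3-]^2
If s mol/L of Ca3(PO4)2 dissolves, [Ca^2+] = 3s and [PO4^3-] = 2s.
Substituting: Ksp = (3s)^3(2s)^2 = 108s^5
s^5 = 8.18 x 10^-30 / 108, so s = 5.97 × 10^-7 M

s ≈ 5.97 × 10^-7 M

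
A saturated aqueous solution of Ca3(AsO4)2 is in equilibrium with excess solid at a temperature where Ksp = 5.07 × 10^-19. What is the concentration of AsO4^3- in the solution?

1.72 × 10^-4 M

Ca3(AsO4)2(s) <=> 3 Ca^2+ + 2 AsO4^3-
Ksp = [Ca^2+]^3[AsO4^3-]^2
For each mole of Ca3(AsO4)2 that dissolves: [Ca^2+] = 3s, [AsO4^3-] = 2s.
Substituting: Ksp = (3s)^3(2s)^2 = 108s^5
s^5 = 5.07 × 10^-19 / 108, so s = 8.596 x 10^-5 M
[AsO4^3-] = 2s = 1.72 × 10^-4 M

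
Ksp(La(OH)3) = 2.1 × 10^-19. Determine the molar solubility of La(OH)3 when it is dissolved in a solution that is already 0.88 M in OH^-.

La(OH)3(s) <=> La^3+(aq) + 3 OH^-(aq)
Ksp = [La^3+][OH^-]^3
If s mol/L dissolves here, [La^3+] = s, [OH^-] = 0.88 + 3s ≈ 0.88 (common-ion effect: OH^- is already 0.88 M).
Ksp ≈ s × (0.88)^3
s = 3.1 x 10^-19 M
Check: 3s = 9.2 × 10^-19 ≪ 0.88, so the approximation is valid.

s = 3.1e-19 M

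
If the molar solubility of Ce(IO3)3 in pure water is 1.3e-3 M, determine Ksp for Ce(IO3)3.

7.7 × 10^-11

Ce(IO3)3(s) ⇌ Ce^3+ + 3 IO3^-
With molar solubility s: [Ce^3+] = s, [IO3^-] = 3s.
Ksp = [Ce^3+][IO3^-]^3
Substituting: Ksp = s(3s)^3 = 27s^4
With s = 1.3 x 10^-3: Ksp = 7.7 x 10^-11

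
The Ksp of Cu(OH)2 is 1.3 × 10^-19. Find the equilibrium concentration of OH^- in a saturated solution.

Cu(OH)2(s) <=> Cu^2+ + 2 OH^-
Ksp = [Cu^2+][OH^-]^2
For each mole of Cu(OH)2 that dissolves: [Cu^2+] = s, [OH^-] = 2s.
Ksp = s(2s)^2 = 4s^3
s^3 = 1.3 × 10^-19 / 4, so s = 3.19 x 10^-7 M
[OH^-] = 2s = 6.4 x 10^-7 M

[OH^-] ≈ 6.4e-7 M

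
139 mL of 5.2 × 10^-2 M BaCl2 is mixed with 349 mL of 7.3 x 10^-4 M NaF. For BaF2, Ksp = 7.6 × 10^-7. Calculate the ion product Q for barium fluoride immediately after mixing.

Total volume = 139 + 349 = 488 mL.
[Ba^2+] = 5.2 × 10^-2 × (139/488) = 1.48 × 10^-2 M
[F^-] = 7.3 × 10^-4 × (349/488) = 5.22 × 10^-4 M
BaF2(s) <=> Ba^2+ + 2 F^-, so Q = [Ba^2+][F^-]^2
Q = (1.48 × 10^-2)(5.22 × 10^-4)^2 = 4.0 × 10^-9
Q < Ksp, so no precipitate of BaF2 forms.

Q ≈ 4.0e-9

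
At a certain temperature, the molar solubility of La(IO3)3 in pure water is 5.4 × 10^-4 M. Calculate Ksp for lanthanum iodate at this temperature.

La(IO3)3(s) ⇌ La^3+ + 3 IO3^-
With molar solubility s: [La^3+] = s, [IO3^-] = 3s.
Ksp = [La^3+][IO3^-]^3
Ksp = s(3s)^3 = 27s^4
Ksp = 27 × (5.4 × 10^-4)^4 = 2.3 × 10^-12

Ksp = 2.3 × 10^-12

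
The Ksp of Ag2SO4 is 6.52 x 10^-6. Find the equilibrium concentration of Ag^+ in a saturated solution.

[Ag^+] ≈ 2.35 × 10^-2 M

Ag2SO4(s) <=> 2 Ag^+(aq) + SO4^2-(aq)
Ksp = [Ag^+]^2[SO4^2-]
For each mole of Ag2SO4 that dissolves: [Ag^+] = 2s, [SO4^2-] = s.
Substituting: Ksp = (2s)^2s = 4s^3
Solving, s = (6.52 x 10^-6/4)^(1/3) = 1.177 × 10^-2 M
[Ag^+] = 2s = 2.35 x 10^-2 M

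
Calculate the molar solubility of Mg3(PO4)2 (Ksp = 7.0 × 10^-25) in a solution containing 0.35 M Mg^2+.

s = 2.0 × 10^-12 M

Mg3(PO4)2(s) ⇌ 3 Mg^2+(aq) + 2 PO4^3-(aq)
Ksp = [Mg^2+]^3[PO4^3-]^2
If s mol/L dissolves here, [Mg^2+] = 0.35 + 3s ≈ 0.35, [PO4^3-] = 2s (since the Mg^2+ already present dominates).
Ksp ≈ (0.35)^3 × (2s)^2
s = 2.0 × 10^-12 M
Check: 3s = 6.1 × 10^-12 ≪ 0.35, so the approximation is valid.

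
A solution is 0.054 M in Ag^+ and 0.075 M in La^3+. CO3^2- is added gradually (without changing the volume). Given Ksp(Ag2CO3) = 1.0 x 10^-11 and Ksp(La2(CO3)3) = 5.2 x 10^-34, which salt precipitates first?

La2(CO3)3

Precipitation of each salt starts when its ion product equals its Ksp.
For Ag2CO3: 1.0 x 10^-11 = (0.054)^2 × [CO3^2-]  ⇒  [CO3^2-] = 3.4 × 10^-9 M.
For La2(CO3)3: 5.2 x 10^-34 = (0.075)^2 × [CO3^2-]^3  ⇒  [CO3^2-] = 4.5 x 10^-11 M.
The salt with the lower threshold [CO3^2-] precipitates first: La2(CO3)3.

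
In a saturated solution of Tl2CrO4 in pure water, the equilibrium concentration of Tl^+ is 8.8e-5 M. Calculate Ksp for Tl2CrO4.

Tl2CrO4(s) <=> 2 Tl^+(aq) + CrO4^2-(aq)
Stoichiometry gives [CrO4^2-] = (1/2)[Tl^+] = 4.40 x 10^-5 M.
Ksp = [Tl^+]^2[CrO4^2-]
Ksp = (8.8 × 10^-5)^2 × 4.40 x 10^-5 = 3.4 × 10^-13

Ksp ≈ 3.4 × 10^-13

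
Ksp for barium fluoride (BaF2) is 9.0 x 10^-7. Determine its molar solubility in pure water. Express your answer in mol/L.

s = 6.1e-3 M

BaF2(s) ⇌ Ba^2+ + 2 F^-
Ksp = [Ba^2+][F^-]^2
For each mole of BaF2 that dissolves: [Ba^2+] = s, [F^-] = 2s.
Substituting: Ksp = s(2s)^2 = 4s^3
s = (9.0 x 10^-7 / 4)^(1/3) = 6.1 × 10^-3 M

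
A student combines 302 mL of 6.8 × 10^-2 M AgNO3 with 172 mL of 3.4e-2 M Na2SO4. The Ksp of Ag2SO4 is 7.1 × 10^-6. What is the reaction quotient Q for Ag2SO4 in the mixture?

Q ≈ 2.3e-5

Total volume = 302 + 172 = 474 mL.
[Ag^+] = 6.8 x 10^-2 × (302/474) = 4.33 × 10^-2 M
[SO4^2-] = 3.4 x 10^-2 × (172/474) = 1.23 × 10^-2 M
Ag2SO4(s) <=> 2 Ag^+ + SO4^2-, so Q = [Ag^+]^2[SO4^2-]
Q = (4.33 x 10^-2)^2(1.23 x 10^-2) = 2.3 × 10^-5
Q > Ksp, so Ag2SO4 will precipitate.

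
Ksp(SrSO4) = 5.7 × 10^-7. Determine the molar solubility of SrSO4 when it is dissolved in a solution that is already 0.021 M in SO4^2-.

SrSO4(s) <=> Sr^2+ + SO4^2-
Ksp = [Sr^2+][SO4^2-]
Let s be the molar solubility in this solution. [Sr^2+] = s, [SO4^2-] = 0.021 + s ≈ 0.021 (common-ion effect: SO4^2- is already 0.021 M).
Ksp ≈ s × 0.021
s = 2.7 x 10^-5 M
Check: s = 2.7 x 10^-5 ≪ 0.021, so the approximation is valid.

2.7 × 10^-5 M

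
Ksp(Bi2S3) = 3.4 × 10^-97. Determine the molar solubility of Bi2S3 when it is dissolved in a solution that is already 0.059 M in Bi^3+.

Bi2S3(s) <=> 2 Bi^3+ + 3 S^2-
Ksp = [Bi^3+]^2[S^2-]^3
If s mol/L dissolves here, [Bi^3+] = 0.059 + 2s ≈ 0.059, [S^2-] = 3s (since the Bi^3+ already present dominates).
Ksp ≈ (0.059)^2 × (3s)^3
s = 1.5 x 10^-32 M
Check: 2s = 3.1 × 10^-32 ≪ 0.059, so the approximation is valid.

s ≈ 1.5e-32 M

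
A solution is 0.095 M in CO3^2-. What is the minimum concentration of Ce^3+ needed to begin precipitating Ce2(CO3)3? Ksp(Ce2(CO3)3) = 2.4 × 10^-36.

[Ce^3+] = 5.3e-17 M

Ce2(CO3)3(s) ⇌ 2 Ce^3+(aq) + 3 CO3^2-(aq)
Ksp = [Ce^3+]^2[CO3^2-]^3
Precipitation begins when Q = Ksp. With [CO3^2-] = 0.095 M:
2.4 × 10^-36 = (0.095)^3 × [Ce^3+]^2
[Ce^3+] = (2.4 × 10^-36 / 8.57 × 10^-4)^(1/2) = 5.3 × 10^-17 M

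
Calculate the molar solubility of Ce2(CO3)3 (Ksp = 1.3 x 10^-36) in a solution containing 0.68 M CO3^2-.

1.0e-18 M

Ce2(CO3)3(s) <=> 2 Ce^3+ + 3 CO3^2-
Ksp = [Ce^3+]^2[CO3^2-]^3
If s mol/L dissolves here, [Ce^3+] = 2s, [CO3^2-] = 0.68 + 3s ≈ 0.68 (common-ion effect: CO3^2- is already 0.68 M).
Ksp ≈ (2s)^2 × (0.68)^3
s = 1.0 × 10^-18 M
Check: 3s = 3.0 x 10^-18 ≪ 0.68, so the approximation is valid.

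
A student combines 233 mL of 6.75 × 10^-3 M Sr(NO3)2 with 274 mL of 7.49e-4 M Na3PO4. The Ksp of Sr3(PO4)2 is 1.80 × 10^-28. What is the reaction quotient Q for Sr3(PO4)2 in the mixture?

Q ≈ 4.89 x 10^-15

Total volume = 233 + 274 = 507 mL.
[Sr^2+] = 6.75 × 10^-3 × (233/507) = 3.102 × 10^-3 M
[PO4^3-] = 7.49 × 10^-4 × (274/507) = 4.048 x 10^-4 M
Sr3(PO4)2(s) ⇌ 3 Sr^2+(aq) + 2 PO4^3-(aq), so Q = [Sr^2+]^3[PO4^3-]^2
Q = (3.102 × 10^-3)^3(4.048 × 10^-4)^2 = 4.89 x 10^-15
Q > Ksp, so Sr3(PO4)2 will precipitate.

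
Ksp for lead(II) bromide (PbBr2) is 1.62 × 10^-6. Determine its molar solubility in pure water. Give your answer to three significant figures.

s = 7.40 x 10^-3 M

PbBr2(s) <=> Pb^2+ + 2 Br^-
Ksp = [Pb^2+][Br^-]^2
Let s = molar solubility. Then [Pb^2+] = s and [Br^-] = 2s.
Substituting: Ksp = s(2s)^2 = 4s^3
Solving, s = (1.62 × 10^-6/4)^(1/3) = 7.40 x 10^-3 M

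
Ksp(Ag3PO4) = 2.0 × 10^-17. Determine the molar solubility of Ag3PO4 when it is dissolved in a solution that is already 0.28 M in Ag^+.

9.1 × 10^-16 M

Ag3PO4(s) ⇌ 3 Ag^+(aq) + PO4^3-(aq)
Ksp = [Ag^+]^3[PO4^3-]
Let s be the molar solubility in this solution. [Ag^+] = 0.28 + 3s ≈ 0.28, [PO4^3-] = s (Ksp is small, so little additional dissolves).
Ksp ≈ (0.28)^3 × s
s = 9.1 x 10^-16 M
Check: 3s = 2.7 × 10^-15 ≪ 0.28, so the approximation is valid.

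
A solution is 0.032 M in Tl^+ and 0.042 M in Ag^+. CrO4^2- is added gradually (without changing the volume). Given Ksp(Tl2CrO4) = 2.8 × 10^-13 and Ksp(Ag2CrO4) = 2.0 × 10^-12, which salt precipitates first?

Tl2CrO4

Precipitation of each salt starts when its ion product equals its Ksp.
For Tl2CrO4: 2.8 × 10^-13 = (0.032)^2 × [CrO4^2-]  ⇒  [CrO4^2-] = 2.7 × 10^-10 M.
For Ag2CrO4: 2.0 × 10^-12 = (0.042)^2 × [CrO4^2-]  ⇒  [CrO4^2-] = 1.1 × 10^-9 M.
The salt with the lower threshold [CrO4^2-] precipitates first: Tl2CrO4.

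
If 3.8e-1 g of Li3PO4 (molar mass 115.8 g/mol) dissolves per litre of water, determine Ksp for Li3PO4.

Ksp = 3.1 x 10^-9

Molar solubility s = (3.8 x 10^-1 g/L) / (115.8 g/mol) = 3.28 × 10^-3 M.
Li3PO4(s) <=> 3 Li^+ + PO4^3-
If s mol/L of Li3PO4 dissolves, [Li^+] = 3s and [PO4^3-] = s.
Ksp = [Li^+]^3[PO4^3-]
Ksp = (3s)^3s = 27s^4
With s = 3.28 x 10^-3: Ksp = 3.1 × 10^-9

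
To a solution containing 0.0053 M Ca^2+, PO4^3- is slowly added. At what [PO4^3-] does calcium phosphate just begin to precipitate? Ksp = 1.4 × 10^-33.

Ca3(PO4)2(s) <=> 3 Ca^2+(aq) + 2 PO4^3-(aq)
Ksp = [Ca^2+]^3[PO4^3-]^2
Precipitation begins when Q = Ksp. With [Ca^2+] = 0.0053 M:
1.4 × 10^-33 = (0.0053)^3 × [PO4^3-]^2
[PO4^3-] = (1.4 × 10^-33 / 1.49 × 10^-7)^(1/2) = 9.7 x 10^-14 M

[PO4^3-] = 9.7 × 10^-14 M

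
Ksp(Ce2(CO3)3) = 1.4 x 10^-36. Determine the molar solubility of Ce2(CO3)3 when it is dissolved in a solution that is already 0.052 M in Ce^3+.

s = 2.7e-12 M

Ce2(CO3)3(s) ⇌ 2 Ce^3+ + 3 CO3^2-
Ksp = [Ce^3+]^2[CO3^2-]^3
Let s = moles of Ce2(CO3)3 that dissolve per litre. [Ce^3+] = 0.052 + 2s ≈ 0.052, [CO3^2-] = 3s (Ksp is small, so little additional dissolves).
Ksp ≈ (0.052)^2 × (3s)^3
s = 2.7 × 10^-12 M
Check: 2s = 5.4 x 10^-12 ≪ 0.052, so the approximation is valid.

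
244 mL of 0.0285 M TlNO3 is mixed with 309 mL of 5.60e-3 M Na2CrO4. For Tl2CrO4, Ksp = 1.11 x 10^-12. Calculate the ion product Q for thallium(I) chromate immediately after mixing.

Total volume = 244 + 309 = 553 mL.
[Tl^+] = 2.85 × 10^-2 × (244/553) = 1.258 x 10^-2 M
[CrO4^2-] = 5.60 × 10^-3 × (309/553) = 3.129 x 10^-3 M
Tl2CrO4(s) ⇌ 2 Tl^+ + CrO4^2-, so Q = [Tl^+]^2[CrO4^2-]
Q = (1.258 × 10^-2)^2(3.129 × 10^-3) = 4.95 x 10^-7
Q > Ksp, so Tl2CrO4 will precipitate.

Q ≈ 4.95e-7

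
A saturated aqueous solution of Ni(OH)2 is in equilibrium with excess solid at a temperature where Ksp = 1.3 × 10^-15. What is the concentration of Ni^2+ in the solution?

Ni(OH)2(s) ⇌ Ni^2+ + 2 OH^-
Ksp = [Ni^2+][OH^-]^2
Let s = molar solubility. Then [Ni^2+] = s and [OH^-] = 2s.
So Ksp = s × (2s)^2 = 4s^3
s = (1.3 × 10^-15 / 4)^(1/3) = 6.88 x 10^-6 M
[Ni^2+] = s = 6.9 × 10^-6 M

[Ni^2+] = 6.9 × 10^-6 M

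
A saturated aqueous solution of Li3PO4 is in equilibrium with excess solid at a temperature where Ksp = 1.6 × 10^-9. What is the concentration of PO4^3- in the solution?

2.8 x 10^-3 M

Li3PO4(s) ⇌ 3 Li^+ + PO4^3-
Ksp = [Li^+]^3[PO4^3-]
With molar solubility s: [Li^+] = 3s, [PO4^3-] = s.
Substituting: Ksp = (3s)^3s = 27s^4
Solving, s = (1.6 × 10^-9/27)^(1/4) = 2.77 × 10^-3 M
[PO4^3-] = s = 2.8 × 10^-3 M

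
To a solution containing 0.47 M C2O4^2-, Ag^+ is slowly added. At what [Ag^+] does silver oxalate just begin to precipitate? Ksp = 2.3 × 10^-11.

Ag2C2O4(s) <=> 2 Ag^+(aq) + C2O4^2-(aq)
Ksp = [Ag^+]^2[C2O4^2-]
Precipitation begins when Q = Ksp. With [C2O4^2-] = 0.47 M:
2.3 × 10^-11 = (0.47) × [Ag^+]^2
[Ag^+] = (2.3 × 10^-11 / 4.7 × 10^-1)^(1/2) = 7.0 x 10^-6 M

[Ag^+] ≈ 7.0 × 10^-6 M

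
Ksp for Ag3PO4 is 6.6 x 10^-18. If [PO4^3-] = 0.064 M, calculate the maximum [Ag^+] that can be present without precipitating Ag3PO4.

Ag3PO4(s) <=> 3 Ag^+(aq) + PO4^3-(aq)
Ksp = [Ag^+]^3[PO4^3-]
Precipitation begins when Q = Ksp. With [PO4^3-] = 0.064 M:
6.6 x 10^-18 = (0.064) × [Ag^+]^3
[Ag^+] = (6.6 x 10^-18 / 6.4 × 10^-2)^(1/3) = 4.7 × 10^-6 M

[Ag^+] = 4.7e-6 M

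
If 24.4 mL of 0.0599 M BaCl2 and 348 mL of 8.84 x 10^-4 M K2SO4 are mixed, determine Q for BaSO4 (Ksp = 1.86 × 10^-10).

3.24e-6

Total volume = 24.4 + 348 = 372.4 mL.
[Ba^2+] = 5.99 × 10^-2 × (24.4/372.4) = 3.925 × 10^-3 M
[SO4^2-] = 8.84 x 10^-4 × (348/372.4) = 8.261 × 10^-4 M
BaSO4(s) <=> Ba^2+(aq) + SO4^2-(aq), so Q = [Ba^2+][SO4^2-]
Q = (3.925 × 10^-3)(8.261 x 10^-4) = 3.24 x 10^-6
Q > Ksp, so BaSO4 will precipitate.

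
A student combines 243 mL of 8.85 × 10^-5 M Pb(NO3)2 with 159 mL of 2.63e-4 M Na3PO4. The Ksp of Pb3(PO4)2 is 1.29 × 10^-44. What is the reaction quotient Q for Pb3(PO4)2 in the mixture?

Total volume = 243 + 159 = 402 mL.
[Pb^2+] = 8.85 x 10^-5 × (243/402) = 5.350 x 10^-5 M
[PO4^3-] = 2.63 × 10^-4 × (159/402) = 1.040 × 10^-4 M
Pb3(PO4)2(s) <=> 3 Pb^2+ + 2 PO4^3-, so Q = [Pb^2+]^3[PO4^3-]^2
Q = (5.350 x 10^-5)^3(1.040 × 10^-4)^2 = 1.66 × 10^-21
Q > Ksp, so Pb3(PO4)2 will precipitate.

Q ≈ 1.66e-21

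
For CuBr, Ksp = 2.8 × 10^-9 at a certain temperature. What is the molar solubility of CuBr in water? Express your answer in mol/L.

s ≈ 5.3 × 10^-5 M

CuBr(s) ⇌ Cu^+(aq) + Br^-(aq)
Ksp = [Cu^+][Br^-]
For each mole of CuBr that dissolves: [Cu^+] = s, [Br^-] = s.
Ksp = s × s = s^2
s = (2.8 × 10^-9)^(1/2) = 5.3 x 10^-5 M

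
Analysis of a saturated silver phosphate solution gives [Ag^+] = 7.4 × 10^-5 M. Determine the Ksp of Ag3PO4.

Ag3PO4(s) <=> 3 Ag^+ + PO4^3-
Stoichiometry gives [PO4^3-] = (1/3)[Ag^+] = 2.47 × 10^-5 M.
Ksp = [Ag^+]^3[PO4^3-]
Ksp = (7.4 x 10^-5)^3 × 2.47 × 10^-5 = 1.0 × 10^-17

Ksp = 1.0e-17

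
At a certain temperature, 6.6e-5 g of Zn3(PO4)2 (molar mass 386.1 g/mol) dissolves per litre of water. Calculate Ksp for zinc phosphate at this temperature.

Molar solubility s = (6.6 × 10^-5 g/L) / (386.1 g/mol) = 1.71 × 10^-7 M.
Zn3(PO4)2(s) <=> 3 Zn^2+(aq) + 2 PO4^3-(aq)
Let s = molar solubility. Then [Zn^2+] = 3s and [PO4^3-] = 2s.
Ksp = [Zn^2+]^3[PO4^3-]^2
So Ksp = (3s)^3 × (2s)^2 = 108s^5
With s = 1.71 × 10^-7: Ksp = 1.6 × 10^-32

Ksp = 1.6 × 10^-32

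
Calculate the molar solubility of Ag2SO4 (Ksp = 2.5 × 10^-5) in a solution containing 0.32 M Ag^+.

Ag2SO4(s) <=> 2 Ag^+ + SO4^2-
Ksp = [Ag^+]^2[SO4^2-]
Let s be the molar solubility in this solution. [Ag^+] = 0.32 + 2s ≈ 0.32, [SO4^2-] = s (Ksp is small, so little additional dissolves).
Ksp ≈ (0.32)^2 × s
s = 2.4 x 10^-4 M
Check: 2s = 4.9 x 10^-4 ≪ 0.32, so the approximation is valid.

s ≈ 2.4 x 10^-4 M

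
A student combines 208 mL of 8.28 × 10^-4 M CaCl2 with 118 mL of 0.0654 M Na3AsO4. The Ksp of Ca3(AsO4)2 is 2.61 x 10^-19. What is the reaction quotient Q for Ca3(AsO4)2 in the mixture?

Total volume = 208 + 118 = 326 mL.
[Ca^2+] = 8.28 × 10^-4 × (208/326) = 5.283 × 10^-4 M
[AsO4^3-] = 6.54 × 10^-2 × (118/326) = 2.367 x 10^-2 M
Ca3(AsO4)2(s) ⇌ 3 Ca^2+(aq) + 2 AsO4^3-(aq), so Q = [Ca^2+]^3[AsO4^3-]^2
Q = (5.283 × 10^-4)^3(2.367 x 10^-2)^2 = 8.26 × 10^-14
Q > Ksp, so Ca3(AsO4)2 will precipitate.

8.26 x 10^-14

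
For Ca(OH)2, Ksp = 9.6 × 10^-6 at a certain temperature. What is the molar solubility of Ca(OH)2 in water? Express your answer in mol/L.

s = 0.013 M

Ca(OH)2(s) <=> Ca^2+(aq) + 2 OH^-(aq)
Ksp = [Ca^2+][OH^-]^2
If s mol/L of Ca(OH)2 dissolves, [Ca^2+] = s and [OH^-] = 2s.
Ksp = s(2s)^2 = 4s^3
s^3 = 9.6 × 10^-6 / 4, so s = 1.3 × 10^-2 M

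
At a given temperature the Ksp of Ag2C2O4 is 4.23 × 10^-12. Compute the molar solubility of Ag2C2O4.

Ag2C2O4(s) <=> 2 Ag^+(aq) + C2O4^2-(aq)
Ksp = [Ag^+]^2[C2O4^2-]
If s mol/L of Ag2C2O4 dissolves, [Ag^+] = 2s and [C2O4^2-] = s.
Ksp = (2s)^2s = 4s^3
s = (4.23 × 10^-12 / 4)^(1/3) = 1.02 × 10^-4 M

s ≈ 1.02e-4 M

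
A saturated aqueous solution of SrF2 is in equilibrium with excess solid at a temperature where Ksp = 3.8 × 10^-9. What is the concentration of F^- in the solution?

SrF2(s) ⇌ Sr^2+ + 2 F^-
Ksp = [Sr^2+][F^-]^2
With molar solubility s: [Sr^2+] = s, [F^-] = 2s.
Ksp = s(2s)^2 = 4s^3
s = (3.8 × 10^-9 / 4)^(1/3) = 9.83 × 10^-4 M
[F^-] = 2s = 2.0 × 10^-3 M

[F^-] = 2.0e-3 M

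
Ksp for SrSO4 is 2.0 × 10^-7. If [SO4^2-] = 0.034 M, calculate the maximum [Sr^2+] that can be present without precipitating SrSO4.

[Sr^2+] ≈ 5.9 x 10^-6 M

SrSO4(s) ⇌ Sr^2+(aq) + SO4^2-(aq)
Ksp = [Sr^2+][SO4^2-]
Precipitation begins when Q = Ksp. With [SO4^2-] = 0.034 M:
2.0 × 10^-7 = (0.034) × [Sr^2+]
[Sr^2+] = (2.0 × 10^-7 / 3.4 x 10^-2) = 5.9 × 10^-6 M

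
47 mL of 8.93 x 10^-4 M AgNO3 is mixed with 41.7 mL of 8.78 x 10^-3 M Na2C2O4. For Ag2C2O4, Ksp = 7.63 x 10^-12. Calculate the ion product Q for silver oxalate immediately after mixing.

Q = 9.24 × 10^-10

Total volume = 47 + 41.7 = 88.7 mL.
[Ag^+] = 8.93 × 10^-4 × (47/88.7) = 4.732 x 10^-4 M
[C2O4^2-] = 8.78 × 10^-3 × (41.7/88.7) = 4.128 × 10^-3 M
Ag2C2O4(s) ⇌ 2 Ag^+ + C2O4^2-, so Q = [Ag^+]^2[C2O4^2-]
Q = (4.732 × 10^-4)^2(4.128 x 10^-3) = 9.24 x 10^-10
Q > Ksp, so Ag2C2O4 will precipitate.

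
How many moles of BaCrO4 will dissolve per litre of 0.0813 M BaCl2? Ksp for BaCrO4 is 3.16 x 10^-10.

BaCrO4(s) ⇌ Ba^2+ + CrO4^2-
Ksp = [Ba^2+][CrO4^2-]
If s mol/L dissolves here, [Ba^2+] = 0.0813 + s ≈ 0.0813, [CrO4^2-] = s (since Ba^2+ from BaCl2 dominates).
Ksp ≈ 0.0813 × s
s = 3.89 × 10^-9 M
Check: s = 3.9 × 10^-9 ≪ 0.0813, so the approximation is valid.

s ≈ 3.89 x 10^-9 M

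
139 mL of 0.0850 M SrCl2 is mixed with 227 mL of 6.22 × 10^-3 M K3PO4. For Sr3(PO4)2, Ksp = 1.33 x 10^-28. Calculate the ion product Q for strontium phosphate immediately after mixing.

Total volume = 139 + 227 = 366 mL.
[Sr^2+] = 8.50 × 10^-2 × (139/366) = 3.228 × 10^-2 M
[PO4^3-] = 6.22 × 10^-3 × (227/366) = 3.858 x 10^-3 M
Sr3(PO4)2(s) ⇌ 3 Sr^2+ + 2 PO4^3-, so Q = [Sr^2+]^3[PO4^3-]^2
Q = (3.228 x 10^-2)^3(3.858 × 10^-3)^2 = 5.01 × 10^-10
Q > Ksp, so Sr3(PO4)2 will precipitate.

Q = 5.01 × 10^-10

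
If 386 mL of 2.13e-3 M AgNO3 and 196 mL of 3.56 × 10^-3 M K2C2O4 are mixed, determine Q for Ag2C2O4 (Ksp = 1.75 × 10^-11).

Total volume = 386 + 196 = 582 mL.
[Ag^+] = 2.13 x 10^-3 × (386/582) = 1.413 × 10^-3 M
[C2O4^2-] = 3.56 x 10^-3 × (196/582) = 1.199 x 10^-3 M
Ag2C2O4(s) ⇌ 2 Ag^+(aq) + C2O4^2-(aq), so Q = [Ag^+]^2[C2O4^2-]
Q = (1.413 × 10^-3)^2(1.199 × 10^-3) = 2.39 x 10^-9
Q > Ksp, so Ag2C2O4 will precipitate.

Q ≈ 2.39 × 10^-9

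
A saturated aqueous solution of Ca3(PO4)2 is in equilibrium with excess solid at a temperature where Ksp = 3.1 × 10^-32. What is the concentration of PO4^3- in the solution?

[PO4^3-] = 3.9 × 10^-7 M

Ca3(PO4)2(s) ⇌ 3 Ca^2+ + 2 PO4^3-
Ksp = [Ca^2+]^3[PO4^3-]^2
For each mole of Ca3(PO4)2 that dissolves: [Ca^2+] = 3s, [PO4^3-] = 2s.
So Ksp = (3s)^3 × (2s)^2 = 108s^5
Solving, s = (3.1 × 10^-32/108)^(1/5) = 1.96 × 10^-7 M
[PO4^3-] = 2s = 3.9 x 10^-7 M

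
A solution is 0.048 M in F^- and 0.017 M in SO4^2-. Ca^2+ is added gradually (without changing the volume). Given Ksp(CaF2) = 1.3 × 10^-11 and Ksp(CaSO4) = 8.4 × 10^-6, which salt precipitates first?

CaF2

Each salt begins to precipitate when Q = Ksp, i.e. when [Ca^2+] reaches its threshold.
For CaF2: 1.3 × 10^-11 = (0.048)^2 × [Ca^2+]  ⇒  [Ca^2+] = 5.6 × 10^-9 M.
For CaSO4: 8.4 × 10^-6 = 0.017 × [Ca^2+]  ⇒  [Ca^2+] = 4.9 × 10^-4 M.
The salt with the lower threshold [Ca^2+] precipitates first: CaF2.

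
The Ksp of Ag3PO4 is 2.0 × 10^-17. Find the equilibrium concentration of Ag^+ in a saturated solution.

Ag3PO4(s) <=> 3 Ag^+(aq) + PO4^3-(aq)
Ksp = [Ag^+]^3[PO4^3-]
With molar solubility s: [Ag^+] = 3s, [PO4^3-] = s.
Ksp = (3s)^3s = 27s^4
s = (2.0 × 10^-17 / 27)^(1/4) = 2.93 × 10^-5 M
[Ag^+] = 3s = 8.8 × 10^-5 M

8.8 x 10^-5 M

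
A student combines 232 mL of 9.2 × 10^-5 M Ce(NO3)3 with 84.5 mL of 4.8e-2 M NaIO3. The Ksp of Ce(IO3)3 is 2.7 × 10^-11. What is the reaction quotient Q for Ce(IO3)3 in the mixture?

Total volume = 232 + 84.5 = 316.5 mL.
[Ce^3+] = 9.2 × 10^-5 × (232/316.5) = 6.74 × 10^-5 M
[IO3^-] = 4.8 x 10^-2 × (84.5/316.5) = 1.28 × 10^-2 M
Ce(IO3)3(s) <=> Ce^3+(aq) + 3 IO3^-(aq), so Q = [Ce^3+][IO3^-]^3
Q = (6.74 × 10^-5)(1.28 × 10^-2)^3 = 1.4 x 10^-10
Q > Ksp, so Ce(IO3)3 will precipitate.

1.4 × 10^-10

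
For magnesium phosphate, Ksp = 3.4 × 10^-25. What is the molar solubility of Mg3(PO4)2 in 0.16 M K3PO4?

s = 7.9 × 10^-9 M

Mg3(PO4)2(s) ⇌ 3 Mg^2+ + 2 PO4^3-
Ksp = [Mg^2+]^3[PO4^3-]^2
Let s = moles of Mg3(PO4)2 that dissolve per litre. [Mg^2+] = 3s, [PO4^3-] = 0.16 + 2s ≈ 0.16 (since PO4^3- from K3PO4 dominates).
Ksp ≈ (3s)^3 × (0.16)^2
s = 7.9 x 10^-9 M
Check: 2s = 1.6 × 10^-8 ≪ 0.16, so the approximation is valid.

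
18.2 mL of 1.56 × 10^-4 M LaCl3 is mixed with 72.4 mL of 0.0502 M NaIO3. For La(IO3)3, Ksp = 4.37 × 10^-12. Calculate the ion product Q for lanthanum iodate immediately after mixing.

Total volume = 18.2 + 72.4 = 90.6 mL.
[La^3+] = 1.56 × 10^-4 × (18.2/90.6) = 3.134 × 10^-5 M
[IO3^-] = 5.02 × 10^-2 × (72.4/90.6) = 4.012 x 10^-2 M
La(IO3)3(s) ⇌ La^3+ + 3 IO3^-, so Q = [La^3+][IO3^-]^3
Q = (3.134 × 10^-5)(4.012 × 10^-2)^3 = 2.02 x 10^-9
Q > Ksp, so La(IO3)3 will precipitate.

Q ≈ 2.02 x 10^-9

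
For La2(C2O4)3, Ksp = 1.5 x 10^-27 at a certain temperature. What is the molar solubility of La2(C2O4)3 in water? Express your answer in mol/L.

s ≈ 1.7 × 10^-6 M

La2(C2O4)3(s) ⇌ 2 La^3+ + 3 C2O4^2-
Ksp = [La^3+]^2[C2O4^2-]^3
If s mol/L of La2(C2O4)3 dissolves, [La^3+] = 2s and [C2O4^2-] = 3s.
So Ksp = (2s)^2 × (3s)^3 = 108s^5
Solving, s = (1.5 x 10^-27/108)^(1/5) = 1.7 × 10^-6 M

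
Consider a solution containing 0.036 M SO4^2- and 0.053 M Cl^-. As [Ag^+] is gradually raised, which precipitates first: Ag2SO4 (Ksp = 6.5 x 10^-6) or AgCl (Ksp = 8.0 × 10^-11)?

AgCl

Each salt begins to precipitate when Q = Ksp, i.e. when [Ag^+] reaches its threshold.
For Ag2SO4: 6.5 x 10^-6 = 0.036 × [Ag^+]^2  ⇒  [Ag^+] = 1.3 x 10^-2 M.
For AgCl: 8.0 × 10^-11 = 0.053 × [Ag^+]  ⇒  [Ag^+] = 1.5 x 10^-9 M.
The salt with the lower threshold [Ag^+] precipitates first: AgCl.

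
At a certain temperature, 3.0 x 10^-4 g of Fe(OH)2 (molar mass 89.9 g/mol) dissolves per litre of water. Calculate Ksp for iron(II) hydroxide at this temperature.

Molar solubility s = (3.0 × 10^-4 g/L) / (89.9 g/mol) = 3.34 × 10^-6 M.
Fe(OH)2(s) ⇌ Fe^2+ + 2 OH^-
If s mol/L of Fe(OH)2 dissolves, [Fe^2+] = s and [OH^-] = 2s.
Ksp = [Fe^2+][OH^-]^2
So Ksp = s × (2s)^2 = 4s^3
Ksp = 4 × (3.34 x 10^-6)^3 = 1.5 x 10^-16

1.5 × 10^-16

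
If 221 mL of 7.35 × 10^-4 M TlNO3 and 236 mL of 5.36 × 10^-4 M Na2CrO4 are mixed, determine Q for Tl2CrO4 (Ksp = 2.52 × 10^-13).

Total volume = 221 + 236 = 457 mL.
[Tl^+] = 7.35 × 10^-4 × (221/457) = 3.554 x 10^-4 M
[CrO4^2-] = 5.36 × 10^-4 × (236/457) = 2.768 x 10^-4 M
Tl2CrO4(s) ⇌ 2 Tl^+ + CrO4^2-, so Q = [Tl^+]^2[CrO4^2-]
Q = (3.554 x 10^-4)^2(2.768 × 10^-4) = 3.50 x 10^-11
Q > Ksp, so Tl2CrO4 will precipitate.

Q = 3.50 × 10^-11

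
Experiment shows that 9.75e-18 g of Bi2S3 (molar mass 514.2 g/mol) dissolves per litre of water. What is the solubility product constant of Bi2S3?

Molar solubility s = (9.75 x 10^-18 g/L) / (514.2 g/mol) = 1.896 x 10^-20 M.
Bi2S3(s) <=> 2 Bi^3+(aq) + 3 S^2-(aq)
If s mol/L of Bi2S3 dissolves, [Bi^3+] = 2s and [S^2-] = 3s.
Ksp = [Bi^3+]^2[S^2-]^3
Ksp = (2s)^2(3s)^3 = 108s^5
Ksp = 108 × (1.896 × 10^-20)^5 = 2.65 x 10^-97

Ksp ≈ 2.65 x 10^-97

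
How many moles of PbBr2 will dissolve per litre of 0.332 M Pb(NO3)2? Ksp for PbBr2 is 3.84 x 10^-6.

s ≈ 1.70 × 10^-3 M

PbBr2(s) ⇌ Pb^2+ + 2 Br^-
Ksp = [Pb^2+][Br^-]^2
If s mol/L dissolves here, [Pb^2+] = 0.332 + s ≈ 0.332, [Br^-] = 2s (since Pb^2+ from Pb(NO3)2 dominates).
Ksp ≈ 0.332 × (2s)^2
s = 1.70 × 10^-3 M
Check: s = 1.7 × 10^-3 ≪ 0.332, so the approximation is valid.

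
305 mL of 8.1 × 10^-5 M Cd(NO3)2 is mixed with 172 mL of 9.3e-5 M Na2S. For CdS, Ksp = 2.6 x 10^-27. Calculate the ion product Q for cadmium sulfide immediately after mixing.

Q = 1.7e-9

Total volume = 305 + 172 = 477 mL.
[Cd^2+] = 8.1 × 10^-5 × (305/477) = 5.18 × 10^-5 M
[S^2-] = 9.3 x 10^-5 × (172/477) = 3.35 × 10^-5 M
CdS(s) ⇌ Cd^2+ + S^2-, so Q = [Cd^2+][S^2-]
Q = (5.18 × 10^-5)(3.35 x 10^-5) = 1.7 × 10^-9
Q > Ksp, so CdS will precipitate.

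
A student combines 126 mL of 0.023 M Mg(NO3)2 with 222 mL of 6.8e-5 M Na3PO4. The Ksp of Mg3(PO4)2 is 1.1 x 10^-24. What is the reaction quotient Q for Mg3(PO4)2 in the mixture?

Total volume = 126 + 222 = 348 mL.
[Mg^2+] = 2.3 × 10^-2 × (126/348) = 8.33 × 10^-3 M
[PO4^3-] = 6.8 × 10^-5 × (222/348) = 4.34 x 10^-5 M
Mg3(PO4)2(s) ⇌ 3 Mg^2+(aq) + 2 PO4^3-(aq), so Q = [Mg^2+]^3[PO4^3-]^2
Q = (8.33 x 10^-3)^3(4.34 × 10^-5)^2 = 1.1 x 10^-15
Q > Ksp, so Mg3(PO4)2 will precipitate.

Q = 1.1e-15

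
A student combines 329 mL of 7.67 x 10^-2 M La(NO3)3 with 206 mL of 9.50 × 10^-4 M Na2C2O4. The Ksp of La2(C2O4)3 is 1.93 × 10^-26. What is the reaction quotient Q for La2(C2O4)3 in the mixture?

1.09e-13

Total volume = 329 + 206 = 535 mL.
[La^3+] = 7.67 × 10^-2 × (329/535) = 4.717 × 10^-2 M
[C2O4^2-] = 9.50 × 10^-4 × (206/535) = 3.658 x 10^-4 M
La2(C2O4)3(s) ⇌ 2 La^3+(aq) + 3 C2O4^2-(aq), so Q = [La^3+]^2[C2O4^2-]^3
Q = (4.717 x 10^-2)^2(3.658 x 10^-4)^3 = 1.09 × 10^-13
Q > Ksp, so La2(C2O4)3 will precipitate.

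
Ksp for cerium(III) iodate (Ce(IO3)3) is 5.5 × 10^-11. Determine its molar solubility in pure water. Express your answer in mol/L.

s = 1.2e-3 M

Ce(IO3)3(s) <=> Ce^3+(aq) + 3 IO3^-(aq)
Ksp = [Ce^3+][IO3^-]^3
If s mol/L of Ce(IO3)3 dissolves, [Ce^3+] = s and [IO3^-] = 3s.
Ksp = s(3s)^3 = 27s^4
Solving, s = (5.5 × 10^-11/27)^(1/4) = 1.2 × 10^-3 M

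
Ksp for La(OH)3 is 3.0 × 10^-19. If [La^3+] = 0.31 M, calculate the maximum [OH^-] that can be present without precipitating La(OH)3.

[OH^-] ≈ 9.9 × 10^-7 M

La(OH)3(s) ⇌ La^3+ + 3 OH^-
Ksp = [La^3+][OH^-]^3
Precipitation begins when Q = Ksp. With [La^3+] = 0.31 M:
3.0 × 10^-19 = (0.31) × [OH^-]^3
[OH^-] = (3.0 × 10^-19 / 3.1 × 10^-1)^(1/3) = 9.9 x 10^-7 M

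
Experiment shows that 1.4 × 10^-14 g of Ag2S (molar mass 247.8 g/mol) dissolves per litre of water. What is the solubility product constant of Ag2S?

Ksp = 7.2 × 10^-49

Molar solubility s = (1.4 x 10^-14 g/L) / (247.8 g/mol) = 5.65 × 10^-17 M.
Ag2S(s) ⇌ 2 Ag^+ + S^2-
For each mole of Ag2S that dissolves: [Ag^+] = 2s, [S^2-] = s.
Ksp = [Ag^+]^2[S^2-]
Substituting: Ksp = (2s)^2s = 4s^3
Ksp = 4 × (5.65 x 10^-17)^3 = 7.2 × 10^-49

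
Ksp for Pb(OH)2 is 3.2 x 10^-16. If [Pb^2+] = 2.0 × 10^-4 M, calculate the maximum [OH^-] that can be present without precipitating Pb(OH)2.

Pb(OH)2(s) ⇌ Pb^2+(aq) + 2 OH^-(aq)
Ksp = [Pb^2+][OH^-]^2
Precipitation begins when Q = Ksp. With [Pb^2+] = 2.0 × 10^-4 M:
3.2 x 10^-16 = (2.0 × 10^-4) × [OH^-]^2
[OH^-] = (3.2 x 10^-16 / 2.0 × 10^-4)^(1/2) = 1.3 × 10^-6 M

1.3 × 10^-6 M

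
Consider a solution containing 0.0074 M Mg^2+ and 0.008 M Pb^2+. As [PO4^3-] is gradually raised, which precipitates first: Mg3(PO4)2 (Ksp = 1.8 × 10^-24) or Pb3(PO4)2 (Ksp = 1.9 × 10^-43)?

Pb3(PO4)2

Each salt begins to precipitate when Q = Ksp, i.e. when [PO4^3-] reaches its threshold.
For Mg3(PO4)2: 1.8 × 10^-24 = (0.0074)^3 × [PO4^3-]^2  ⇒  [PO4^3-] = 2.1 × 10^-9 M.
For Pb3(PO4)2: 1.9 × 10^-43 = (0.008)^3 × [PO4^3-]^2  ⇒  [PO4^3-] = 6.1 × 10^-19 M.
The salt with the lower threshold [PO4^3-] precipitates first: Pb3(PO4)2.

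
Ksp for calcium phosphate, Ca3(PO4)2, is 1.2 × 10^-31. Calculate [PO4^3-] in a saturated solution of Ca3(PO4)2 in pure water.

5.1 x 10^-7 M

Ca3(PO4)2(s) <=> 3 Ca^2+(aq) + 2 PO4^3-(aq)
Ksp = [Ca^2+]^3[PO4^3-]^2
Let s = molar solubility. Then [Ca^2+] = 3s and [PO4^3-] = 2s.
So Ksp = (3s)^3 × (2s)^2 = 108s^5
s = (1.2 × 10^-31 / 108)^(1/5) = 2.57 x 10^-7 M
[PO4^3-] = 2s = 5.1 x 10^-7 M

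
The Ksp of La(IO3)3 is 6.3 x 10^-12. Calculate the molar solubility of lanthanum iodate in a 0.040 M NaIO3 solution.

s ≈ 9.8 x 10^-8 M

La(IO3)3(s) ⇌ La^3+ + 3 IO3^-
Ksp = [La^3+][IO3^-]^3
Let s be the molar solubility in this solution. [La^3+] = s, [IO3^-] = 0.040 + 3s ≈ 0.040 (since IO3^- from NaIO3 dominates).
Ksp ≈ s × (0.040)^3
s = 9.8 × 10^-8 M
Check: 3s = 3.0 x 10^-7 ≪ 0.040, so the approximation is valid.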